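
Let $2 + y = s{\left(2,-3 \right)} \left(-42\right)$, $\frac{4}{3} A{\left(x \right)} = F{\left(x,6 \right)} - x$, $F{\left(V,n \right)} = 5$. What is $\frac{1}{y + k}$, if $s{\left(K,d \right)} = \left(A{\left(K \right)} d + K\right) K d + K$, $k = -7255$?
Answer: $- \frac{1}{8538} \approx -0.00011712$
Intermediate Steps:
$A{\left(x \right)} = \frac{15}{4} - \frac{3 x}{4}$ ($A{\left(x \right)} = \frac{3 \left(5 - x\right)}{4} = \frac{15}{4} - \frac{3 x}{4}$)
$s{\left(K,d \right)} = K + K d \left(K + d \left(\frac{15}{4} - \frac{3 K}{4}\right)\right)$ ($s{\left(K,d \right)} = \left(\left(\frac{15}{4} - \frac{3 K}{4}\right) d + K\right) K d + K = \left(d \left(\frac{15}{4} - \frac{3 K}{4}\right) + K\right) K d + K = \left(K + d \left(\frac{15}{4} - \frac{3 K}{4}\right)\right) K d + K = K \left(K + d \left(\frac{15}{4} - \frac{3 K}{4}\right)\right) d + K = K d \left(K + d \left(\frac{15}{4} - \frac{3 K}{4}\right)\right) + K = K + K d \left(K + d \left(\frac{15}{4} - \frac{3 K}{4}\right)\right)$)
$y = -1283$ ($y = -2 + \frac{1}{4} \cdot 2 \left(4 + 3 \left(-3\right)^{2} \left(5 - 2\right) + 4 \cdot 2 \left(-3\right)\right) \left(-42\right) = -2 + \frac{1}{4} \cdot 2 \left(4 + 3 \cdot 9 \left(5 - 2\right) - 24\right) \left(-42\right) = -2 + \frac{1}{4} \cdot 2 \left(4 + 3 \cdot 9 \cdot 3 - 24\right) \left(-42\right) = -2 + \frac{1}{4} \cdot 2 \left(4 + 81 - 24\right) \left(-42\right) = -2 + \frac{1}{4} \cdot 2 \cdot 61 \left(-42\right) = -2 + \frac{61}{2} \left(-42\right) = -2 - 1281 = -1283$)
$\frac{1}{y + k} = \frac{1}{-1283 - 7255} = \frac{1}{-8538} = - \frac{1}{8538}$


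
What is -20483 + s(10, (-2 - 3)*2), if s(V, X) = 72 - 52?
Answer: -20463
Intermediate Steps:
s(V, X) = 20
-20483 + s(10, (-2 - 3)*2) = -20483 + 20 = -20463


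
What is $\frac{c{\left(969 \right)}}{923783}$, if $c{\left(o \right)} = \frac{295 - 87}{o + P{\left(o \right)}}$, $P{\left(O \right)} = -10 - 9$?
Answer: $\frac{104}{438796925} \approx 2.3701 \cdot 10^{-7}$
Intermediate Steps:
$P{\left(O \right)} = -19$ ($P{\left(O \right)} = -10 - 9 = -19$)
$c{\left(o \right)} = \frac{208}{-19 + o}$ ($c{\left(o \right)} = \frac{295 - 87}{o - 19} = \frac{208}{-19 + o}$)
$\frac{c{\left(969 \right)}}{923783} = \frac{208 \frac{1}{-19 + 969}}{923783} = \frac{208}{950} \cdot \frac{1}{923783} = 208 \cdot \frac{1}{950} \cdot \frac{1}{923783} = \frac{104}{475} \cdot \frac{1}{923783} = \frac{104}{438796925}$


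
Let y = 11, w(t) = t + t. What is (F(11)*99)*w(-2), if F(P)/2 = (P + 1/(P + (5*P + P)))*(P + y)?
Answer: -1343232/7 ≈ -1.9189e+5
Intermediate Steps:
w(t) = 2*t
F(P) = 2*(11 + P)*(P + 1/(7*P)) (F(P) = 2*((P + 1/(P + (5*P + P)))*(P + 11)) = 2*((P + 1/(P + 6*P))*(11 + P)) = 2*((P + 1/(7*P))*(11 + P)) = 2*((11 + P)*(P + 1/(7*P))) = 2*(11 + P)*(P + 1/(7*P)))
(F(11)*99)*w(-2) = ((2/7 + 2*11² + 22*11 + (22/7)/11)*99)*(2*(-2)) = ((2/7 + 2*121 + 242 + (22/7)*(1/11))*99)*(-4) = ((2/7 + 242 + 242 + 2/7)*99)*(-4) = ((3392/7)*99)*(-4) = (335808/7)*(-4) = -1343232/7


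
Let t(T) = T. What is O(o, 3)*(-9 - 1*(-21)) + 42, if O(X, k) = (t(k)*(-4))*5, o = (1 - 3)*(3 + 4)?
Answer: -678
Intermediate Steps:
o = -14 (o = -2*7 = -14)
O(X, k) = -20*k (O(X, k) = (k*(-4))*5 = -4*k*5 = -20*k)
O(o, 3)*(-9 - 1*(-21)) + 42 = (-20*3)*(-9 - 1*(-21)) + 42 = -60*(-9 + 21) + 42 = -60*12 + 42 = -720 + 42 = -678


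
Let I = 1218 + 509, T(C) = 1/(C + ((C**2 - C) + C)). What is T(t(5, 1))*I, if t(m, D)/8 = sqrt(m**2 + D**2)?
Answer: 1727/1663 - 1727*sqrt(26)/345904 ≈ 1.0130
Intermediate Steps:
t(m, D) = 8*sqrt(D**2 + m**2) (t(m, D) = 8*sqrt(m**2 + D**2) = 8*sqrt(D**2 + m**2))
T(C) = 1/(C + C**2)
I = 1727
T(t(5, 1))*I = (1/(((8*sqrt(1**2 + 5**2)))*(1 + 8*sqrt(1**2 + 5**2))))*1727 = (1/(((8*sqrt(1 + 25)))*(1 + 8*sqrt(1 + 25))))*1727 = (1/(((8*sqrt(26)))*(1 + 8*sqrt(26))))*1727 = ((sqrt(26)/208)/(1 + 8*sqrt(26)))*1727 = (sqrt(26)/(208*(1 + 8*sqrt(26))))*1727 = 1727*sqrt(26)/(208*(1 + 8*sqrt(26)))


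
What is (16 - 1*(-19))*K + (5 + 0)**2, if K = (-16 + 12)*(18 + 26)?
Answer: -6135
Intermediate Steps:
K = -176 (K = -4*44 = -176)
(16 - 1*(-19))*K + (5 + 0)**2 = (16 - 1*(-19))*(-176) + (5 + 0)**2 = (16 + 19)*(-176) + 5**2 = 35*(-176) + 25 = -6160 + 25 = -6135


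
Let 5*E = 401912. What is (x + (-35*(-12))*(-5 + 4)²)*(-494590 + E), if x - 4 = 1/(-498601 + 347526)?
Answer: -132661993849362/755375 ≈ -1.7562e+8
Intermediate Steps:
E = 401912/5 (E = (⅕)*401912 = 401912/5 ≈ 80382.)
x = 604299/151075 (x = 4 + 1/(-498601 + 347526) = 4 + 1/(-151075) = 4 - 1/151075 = 604299/151075 ≈ 4.0000)
(x + (-35*(-12))*(-5 + 4)²)*(-494590 + E) = (604299/151075 + (-35*(-12))*(-5 + 4)²)*(-494590 + 401912/5) = (604299/151075 + 420*(-1)²)*(-2071038/5) = (604299/151075 + 420*1)*(-2071038/5) = (604299/151075 + 420)*(-2071038/5) = (64055799/151075)*(-2071038/5) = -132661993849362/755375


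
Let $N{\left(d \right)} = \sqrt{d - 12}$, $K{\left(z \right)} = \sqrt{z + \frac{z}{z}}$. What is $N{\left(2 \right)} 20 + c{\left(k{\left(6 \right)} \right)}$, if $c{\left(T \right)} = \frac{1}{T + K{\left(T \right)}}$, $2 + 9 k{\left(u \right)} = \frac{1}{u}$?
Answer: $\frac{594}{2201} + \frac{162 \sqrt{258}}{2201} + 20 i \sqrt{10} \approx 1.4521 + 63.246 i$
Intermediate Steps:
$K{\left(z \right)} = \sqrt{1 + z}$ ($K{\left(z \right)} = \sqrt{z + 1} = \sqrt{1 + z}$)
$k{\left(u \right)} = - \frac{2}{9} + \frac{1}{9 u}$
$c{\left(T \right)} = \frac{1}{T + \sqrt{1 + T}}$
$N{\left(d \right)} = \sqrt{-12 + d}$
$N{\left(2 \right)} 20 + c{\left(k{\left(6 \right)} \right)} = \sqrt{-12 + 2} \cdot 20 + \frac{1}{\frac{1 - 12}{9 \cdot 6} + \sqrt{1 + \frac{1 - 12}{9 \cdot 6}}} = \sqrt{-10} \cdot 20 + \frac{1}{\frac{1}{9} \cdot \frac{1}{6} \left(1 - 12\right) + \sqrt{1 + \frac{1}{9} \cdot \frac{1}{6} \left(1 - 12\right)}} = i \sqrt{10} \cdot 20 + \frac{1}{\frac{1}{9} \cdot \frac{1}{6} \left(-11\right) + \sqrt{1 + \frac{1}{9} \cdot \frac{1}{6} \left(-11\right)}} = 20 i \sqrt{10} + \frac{1}{- \frac{11}{54} + \sqrt{1 - \frac{11}{54}}} = 20 i \sqrt{10} + \frac{1}{- \frac{11}{54} + \sqrt{\frac{43}{54}}} = 20 i \sqrt{10} + \frac{1}{- \frac{11}{54} + \frac{\sqrt{258}}{18}} = \frac{1}{- \frac{11}{54} + \frac{\sqrt{258}}{18}} + 20 i \sqrt{10}$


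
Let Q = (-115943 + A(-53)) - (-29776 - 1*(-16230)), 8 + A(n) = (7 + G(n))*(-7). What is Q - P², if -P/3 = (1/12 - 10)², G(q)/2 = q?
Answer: -434878369/2304 ≈ -1.8875e+5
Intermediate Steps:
G(q) = 2*q
P = -14161/48 (P = -3*(1/12 - 10)² = -3*(-119/12)² = -3*14161/144 = -14161/48 ≈ -295.02)
A(n) = -57 - 14*n (A(n) = -8 + (7 + 2*n)*(-7) = -8 + (-49 - 14*n) = -57 - 14*n)
Q = -101712 (Q = (-115943 + (-57 - 14*(-53))) - (-29776 - 1*(-16230)) = (-115943 + (-57 + 742)) - (-29776 + 16230) = (-115943 + 685) - 1*(-13546) = -115258 + 13546 = -101712)
Q - P² = -101712 - (-14161/48)² = -101712 - 1*200533921/2304 = -101712 - 200533921/2304 = -434878369/2304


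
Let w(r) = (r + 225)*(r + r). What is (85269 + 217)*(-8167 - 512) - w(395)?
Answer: -742422794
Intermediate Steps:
w(r) = 2*r*(225 + r) (w(r) = (225 + r)*(2*r) = 2*r*(225 + r))
(85269 + 217)*(-8167 - 512) - w(395) = (85269 + 217)*(-8167 - 512) - 2*395*(225 + 395) = 85486*(-8679) - 2*395*620 = -741932994 - 1*489800 = -741932994 - 489800 = -742422794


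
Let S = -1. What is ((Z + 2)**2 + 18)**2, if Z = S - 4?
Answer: 729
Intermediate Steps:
Z = -5 (Z = -1 - 4 = -5)
((Z + 2)**2 + 18)**2 = ((-5 + 2)**2 + 18)**2 = ((-3)**2 + 18)**2 = (9 + 18)**2 = 27**2 = 729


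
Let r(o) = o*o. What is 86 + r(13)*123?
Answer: 20873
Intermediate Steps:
r(o) = o**2
86 + r(13)*123 = 86 + 13**2*123 = 86 + 169*123 = 86 + 20787 = 20873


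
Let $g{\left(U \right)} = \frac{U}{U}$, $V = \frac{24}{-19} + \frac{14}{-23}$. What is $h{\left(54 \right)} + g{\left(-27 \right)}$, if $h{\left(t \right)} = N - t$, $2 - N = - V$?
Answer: $- \frac{23105}{437} \approx -52.872$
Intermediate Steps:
$V = - \frac{818}{437}$ ($V = 24 \left(- \frac{1}{19}\right) + 14 \left(- \frac{1}{23}\right) = - \frac{24}{19} - \frac{14}{23} = - \frac{818}{437} \approx -1.8719$)
$g{\left(U \right)} = 1$
$N = \frac{56}{437}$ ($N = 2 - \left(-1\right) \left(- \frac{818}{437}\right) = 2 - \frac{818}{437} = \frac{56}{437} \approx 0.12815$)
$h{\left(t \right)} = \frac{56}{437} - t$
$h{\left(54 \right)} + g{\left(-27 \right)} = \left(\frac{56}{437} - 54\right) + 1 = - \frac{23542}{437} + 1 = - \frac{23105}{437}$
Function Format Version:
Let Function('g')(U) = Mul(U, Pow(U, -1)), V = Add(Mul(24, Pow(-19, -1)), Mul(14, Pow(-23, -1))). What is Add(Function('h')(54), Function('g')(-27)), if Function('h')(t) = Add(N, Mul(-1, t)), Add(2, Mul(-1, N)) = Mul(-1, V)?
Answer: Rational(-23105, 437) ≈ -52.872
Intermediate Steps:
V = Rational(-818, 437) (V = Add(Mul(24, Rational(-1, 19)), Mul(14, Rational(-1, 23))) = Add(Rational(-24, 19), Rational(-14, 23)) = Rational(-818, 437) ≈ -1.8719)
Function('g')(U) = 1
N = Rational(56, 437) (N = Add(2, Mul(-1, Mul(-1, Rational(-818, 437)))) = Add(2, Mul(-1, Rational(818, 437))) = Add(2, Rational(-818, 437)) = Rational(56, 437) ≈ 0.12815)
Function('h')(t) = Add(Rational(56, 437), Mul(-1, t))
Add(Function('h')(54), Function('g')(-27)) = Add(Add(Rational(56, 437), Mul(-1, 54)), 1) = Add(Add(Rational(56, 437), -54), 1) = Add(Rational(-23542, 437), 1) = Rational(-23105, 437)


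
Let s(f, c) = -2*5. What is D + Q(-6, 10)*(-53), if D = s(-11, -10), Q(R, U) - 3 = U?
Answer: -699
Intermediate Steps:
Q(R, U) = 3 + U
s(f, c) = -10
D = -10
D + Q(-6, 10)*(-53) = -10 + (3 + 10)*(-53) = -10 + 13*(-53) = -10 - 689 = -699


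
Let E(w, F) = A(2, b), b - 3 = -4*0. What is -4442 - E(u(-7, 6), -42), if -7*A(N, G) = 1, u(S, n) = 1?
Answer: -31093/7 ≈ -4441.9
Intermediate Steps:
b = 3 (b = 3 - 4*0 = 3 + 0 = 3)
A(N, G) = -1/7 (A(N, G) = -1/7*1 = -1/7)
E(w, F) = -1/7
-4442 - E(u(-7, 6), -42) = -4442 - 1*(-1/7) = -4442 + 1/7 = -31093/7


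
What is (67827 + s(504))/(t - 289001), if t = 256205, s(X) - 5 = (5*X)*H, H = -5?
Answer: -13808/8199 ≈ -1.6841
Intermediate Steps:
s(X) = 5 - 25*X (s(X) = 5 + (5*X)*(-5) = 5 - 25*X)
(67827 + s(504))/(t - 289001) = (67827 + (5 - 25*504))/(256205 - 289001) = (67827 + (5 - 12600))/(-32796) = (67827 - 12595)*(-1/32796) = 55232*(-1/32796) = -13808/8199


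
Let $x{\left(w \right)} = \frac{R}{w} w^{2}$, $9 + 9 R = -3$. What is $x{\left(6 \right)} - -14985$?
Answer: $14977$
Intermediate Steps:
$R = - \frac{4}{3}$ ($R = -1 + \frac{1}{9} \left(-3\right) = -1 - \frac{1}{3} = - \frac{4}{3} \approx -1.3333$)
$x{\left(w \right)} = - \frac{4 w}{3}$ ($x{\left(w \right)} = - \frac{4}{3 w} w^{2} = - \frac{4 w}{3}$)
$x{\left(6 \right)} - -14985 = \left(- \frac{4}{3}\right) 6 - -14985 = -8 + 14985 = 14977$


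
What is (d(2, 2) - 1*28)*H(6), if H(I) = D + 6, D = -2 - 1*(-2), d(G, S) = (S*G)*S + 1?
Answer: -114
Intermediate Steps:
d(G, S) = 1 + G*S² (d(G, S) = (G*S)*S + 1 = G*S² + 1 = 1 + G*S²)
D = 0 (D = -2 + 2 = 0)
H(I) = 6 (H(I) = 0 + 6 = 6)
(d(2, 2) - 1*28)*H(6) = ((1 + 2*2²) - 1*28)*6 = ((1 + 2*4) - 28)*6 = ((1 + 8) - 28)*6 = (9 - 28)*6 = -19*6 = -114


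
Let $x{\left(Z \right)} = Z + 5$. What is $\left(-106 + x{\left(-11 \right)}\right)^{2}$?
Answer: $12544$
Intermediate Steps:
$x{\left(Z \right)} = 5 + Z$
$\left(-106 + x{\left(-11 \right)}\right)^{2} = \left(-106 + \left(5 - 11\right)\right)^{2} = \left(-106 - 6\right)^{2} = \left(-112\right)^{2} = 12544$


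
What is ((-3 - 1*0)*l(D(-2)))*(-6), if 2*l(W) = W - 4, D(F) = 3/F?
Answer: -99/2 ≈ -49.500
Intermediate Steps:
l(W) = -2 + W/2 (l(W) = (W - 4)/2 = (-4 + W)/2 = -2 + W/2)
((-3 - 1*0)*l(D(-2)))*(-6) = ((-3 - 1*0)*(-2 + (3/(-2))/2))*(-6) = ((-3 + 0)*(-2 + (3*(-½))/2))*(-6) = -3*(-2 + (½)*(-3/2))*(-6) = -3*(-2 - ¾)*(-6) = -3*(-11/4)*(-6) = (33/4)*(-6) = -99/2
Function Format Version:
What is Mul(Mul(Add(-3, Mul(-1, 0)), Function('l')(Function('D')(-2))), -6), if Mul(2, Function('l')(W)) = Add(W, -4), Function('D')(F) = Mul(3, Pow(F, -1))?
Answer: Rational(-99, 2) ≈ -49.500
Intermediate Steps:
Function('l')(W) = Add(-2, Mul(Rational(1, 2), W)) (Function('l')(W) = Mul(Rational(1, 2), Add(W, -4)) = Mul(Rational(1, 2), Add(-4, W)) = Add(-2, Mul(Rational(1, 2), W)))
Mul(Mul(Add(-3, Mul(-1, 0)), Function('l')(Function('D')(-2))), -6) = Mul(Mul(Add(-3, Mul(-1, 0)), Add(-2, Mul(Rational(1, 2), Mul(3, Pow(-2, -1))))), -6) = Mul(Mul(Add(-3, 0), Add(-2, Mul(Rational(1, 2), Mul(3, Rational(-1, 2))))), -6) = Mul(Mul(-3, Add(-2, Mul(Rational(1, 2), Rational(-3, 2)))), -6) = Mul(Mul(-3, Add(-2, Rational(-3, 4))), -6) = Mul(Mul(-3, Rational(-11, 4)), -6) = Mul(Rational(33, 4), -6) = Rational(-99, 2)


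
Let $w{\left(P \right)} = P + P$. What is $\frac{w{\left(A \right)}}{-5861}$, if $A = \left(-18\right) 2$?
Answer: $\frac{72}{5861} \approx 0.012285$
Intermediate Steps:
$A = -36$
$w{\left(P \right)} = 2 P$
$\frac{w{\left(A \right)}}{-5861} = \frac{2 \left(-36\right)}{-5861} = \left(-72\right) \left(- \frac{1}{5861}\right) = \frac{72}{5861}$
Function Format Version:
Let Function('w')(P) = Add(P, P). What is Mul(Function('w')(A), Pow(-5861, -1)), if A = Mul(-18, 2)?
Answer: Rational(72, 5861) ≈ 0.012285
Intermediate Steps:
A = -36
Function('w')(P) = Mul(2, P)
Mul(Function('w')(A), Pow(-5861, -1)) = Mul(Mul(2, -36), Pow(-5861, -1)) = Mul(-72, Rational(-1, 5861)) = Rational(72, 5861)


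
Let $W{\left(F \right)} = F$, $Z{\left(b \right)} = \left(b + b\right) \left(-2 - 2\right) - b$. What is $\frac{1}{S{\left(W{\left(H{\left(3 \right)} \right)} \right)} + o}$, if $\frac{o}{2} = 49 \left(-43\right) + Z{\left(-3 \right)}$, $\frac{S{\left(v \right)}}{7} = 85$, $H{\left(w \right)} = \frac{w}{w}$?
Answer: $- \frac{1}{3565} \approx -0.00028051$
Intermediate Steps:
$H{\left(w \right)} = 1$
$Z{\left(b \right)} = - 9 b$ ($Z{\left(b \right)} = 2 b \left(-4\right) - b = - 8 b - b = - 9 b$)
$S{\left(v \right)} = 595$ ($S{\left(v \right)} = 7 \cdot 85 = 595$)
$o = -4160$ ($o = 2 \left(49 \left(-43\right) - -27\right) = 2 \left(-2107 + 27\right) = 2 \left(-2080\right) = -4160$)
$\frac{1}{S{\left(W{\left(H{\left(3 \right)} \right)} \right)} + o} = \frac{1}{595 - 4160} = \frac{1}{-3565} = - \frac{1}{3565}$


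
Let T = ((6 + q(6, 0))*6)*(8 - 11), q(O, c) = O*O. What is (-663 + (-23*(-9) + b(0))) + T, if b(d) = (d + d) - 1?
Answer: -1213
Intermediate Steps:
q(O, c) = O²
b(d) = -1 + 2*d (b(d) = 2*d - 1 = -1 + 2*d)
T = -756 (T = ((6 + 6²)*6)*(8 - 11) = ((6 + 36)*6)*(-3) = (42*6)*(-3) = 252*(-3) = -756)
(-663 + (-23*(-9) + b(0))) + T = (-663 + (-23*(-9) + (-1 + 2*0))) - 756 = (-663 + (207 + (-1 + 0))) - 756 = (-663 + (207 - 1)) - 756 = (-663 + 206) - 756 = -457 - 756 = -1213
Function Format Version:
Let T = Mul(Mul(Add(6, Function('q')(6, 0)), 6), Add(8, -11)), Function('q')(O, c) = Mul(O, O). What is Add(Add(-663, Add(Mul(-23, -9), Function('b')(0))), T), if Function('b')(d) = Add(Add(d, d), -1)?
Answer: -1213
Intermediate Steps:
Function('q')(O, c) = Pow(O, 2)
Function('b')(d) = Add(-1, Mul(2, d)) (Function('b')(d) = Add(Mul(2, d), -1) = Add(-1, Mul(2, d)))
T = -756 (T = Mul(Mul(Add(6, Pow(6, 2)), 6), Add(8, -11)) = Mul(Mul(Add(6, 36), 6), -3) = Mul(Mul(42, 6), -3) = Mul(252, -3) = -756)
Add(Add(-663, Add(Mul(-23, -9), Function('b')(0))), T) = Add(Add(-663, Add(Mul(-23, -9), Add(-1, Mul(2, 0)))), -756) = Add(Add(-663, Add(207, Add(-1, 0))), -756) = Add(Add(-663, Add(207, -1)), -756) = Add(Add(-663, 206), -756) = Add(-457, -756) = -1213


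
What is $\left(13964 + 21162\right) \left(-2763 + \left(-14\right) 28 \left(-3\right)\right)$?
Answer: $-55744962$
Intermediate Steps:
$\left(13964 + 21162\right) \left(-2763 + \left(-14\right) 28 \left(-3\right)\right) = 35126 \left(-2763 - -1176\right) = 35126 \left(-2763 + 1176\right) = 35126 \left(-1587\right) = -55744962$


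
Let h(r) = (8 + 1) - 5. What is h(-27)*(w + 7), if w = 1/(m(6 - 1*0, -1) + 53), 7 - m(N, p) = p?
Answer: 1712/61 ≈ 28.066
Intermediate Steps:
h(r) = 4 (h(r) = 9 - 5 = 4)
m(N, p) = 7 - p
w = 1/61 (w = 1/((7 - 1*(-1)) + 53) = 1/((7 + 1) + 53) = 1/(8 + 53) = 1/61 ≈ 0.016393)
h(-27)*(w + 7) = 4*(1/61 + 7) = 4*(428/61) = 1712/61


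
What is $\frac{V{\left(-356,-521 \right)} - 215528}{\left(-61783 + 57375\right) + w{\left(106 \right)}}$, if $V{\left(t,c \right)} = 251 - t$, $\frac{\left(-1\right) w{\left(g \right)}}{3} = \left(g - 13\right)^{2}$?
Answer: $\frac{214921}{30355} \approx 7.0803$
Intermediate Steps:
$w{\left(g \right)} = - 3 \left(-13 + g\right)^{2}$ ($w{\left(g \right)} = - 3 \left(g - 13\right)^{2} = - 3 \left(-13 + g\right)^{2}$)
$\frac{V{\left(-356,-521 \right)} - 215528}{\left(-61783 + 57375\right) + w{\left(106 \right)}} = \frac{\left(251 - -356\right) - 215528}{\left(-61783 + 57375\right) - 3 \left(-13 + 106\right)^{2}} = \frac{\left(251 + 356\right) - 215528}{-4408 - 3 \cdot 93^{2}} = \frac{607 - 215528}{-4408 - 25947} = - \frac{214921}{-4408 - 25947} = - \frac{214921}{-30355} = \left(-214921\right) \left(- \frac{1}{30355}\right) = \frac{214921}{30355}$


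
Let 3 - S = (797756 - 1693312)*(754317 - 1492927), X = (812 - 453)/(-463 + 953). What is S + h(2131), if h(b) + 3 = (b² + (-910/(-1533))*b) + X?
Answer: -70981495239629369/107310 ≈ -6.6146e+11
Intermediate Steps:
X = 359/490 ≈ 0.73265
h(b) = -1111/490 + b² + 130*b/219 (h(b) = -3 + ((b² + (-910/(-1533))*b) + 359/490) = -3 + ((b² + (-910*(-1/1533))*b) + 359/490) = -3 + ((b² + 130*b/219) + 359/490) = -3 + (359/490 + b² + 130*b/219) = -1111/490 + b² + 130*b/219)
S = -661466617157 (S = 3 - (797756 - 1693312)*(754317 - 1492927) = 3 - (-895556)*(-738610) = 3 - 1*661466617160 = 3 - 661466617160 = -661466617157)
S + h(2131) = -661466617157 + (-1111/490 + 2131² + (130/219)*2131) = -661466617157 + (-1111/490 + 4541161 + 277030/219) = -661466617157 + 487447488301/107310 = -70981495239629369/107310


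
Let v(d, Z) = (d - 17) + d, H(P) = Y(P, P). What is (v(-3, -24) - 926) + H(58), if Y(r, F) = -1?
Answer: -950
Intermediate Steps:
H(P) = -1
v(d, Z) = -17 + 2*d (v(d, Z) = (-17 + d) + d = -17 + 2*d)
(v(-3, -24) - 926) + H(58) = ((-17 + 2*(-3)) - 926) - 1 = ((-17 - 6) - 926) - 1 = (-23 - 926) - 1 = -949 - 1 = -950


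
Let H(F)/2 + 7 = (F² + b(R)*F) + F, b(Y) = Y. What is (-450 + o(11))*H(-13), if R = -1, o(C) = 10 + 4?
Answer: -141264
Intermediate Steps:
o(C) = 14
H(F) = -14 + 2*F² (H(F) = -14 + 2*((F² - F) + F) = -14 + 2*F²)
(-450 + o(11))*H(-13) = (-450 + 14)*(-14 + 2*(-13)²) = -436*(-14 + 2*169) = -436*(-14 + 338) = -436*324 = -141264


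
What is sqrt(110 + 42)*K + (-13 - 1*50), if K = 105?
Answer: -63 + 210*sqrt(38) ≈ 1231.5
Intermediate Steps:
sqrt(110 + 42)*K + (-13 - 1*50) = sqrt(110 + 42)*105 + (-13 - 1*50) = sqrt(152)*105 + (-13 - 50) = (2*sqrt(38))*105 - 63 = 210*sqrt(38) - 63 = -63 + 210*sqrt(38)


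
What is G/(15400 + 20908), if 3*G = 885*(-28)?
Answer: -2065/9077 ≈ -0.22750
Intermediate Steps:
G = -8260 (G = (885*(-28))/3 = (⅓)*(-24780) = -8260)
G/(15400 + 20908) = -8260/(15400 + 20908) = -8260/36308 = -8260*1/36308 = -2065/9077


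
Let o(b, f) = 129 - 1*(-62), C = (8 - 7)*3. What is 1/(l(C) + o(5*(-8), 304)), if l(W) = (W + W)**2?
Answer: 1/227 ≈ 0.0044053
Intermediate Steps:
C = 3 (C = 1*3 = 3)
l(W) = 4*W**2 (l(W) = (2*W)**2 = 4*W**2)
o(b, f) = 191 (o(b, f) = 129 + 62 = 191)
1/(l(C) + o(5*(-8), 304)) = 1/(4*3**2 + 191) = 1/(4*9 + 191) = 1/(36 + 191) = 1/227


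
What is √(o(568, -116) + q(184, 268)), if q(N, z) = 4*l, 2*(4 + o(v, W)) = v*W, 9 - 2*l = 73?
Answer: 2*I*√8269 ≈ 181.87*I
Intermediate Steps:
l = -32 (l = 9/2 - ½*73 = 9/2 - 73/2 = -32)
o(v, W) = -4 + W*v/2 (o(v, W) = -4 + (v*W)/2 = -4 + (W*v)/2 = -4 + W*v/2)
q(N, z) = -128 (q(N, z) = 4*(-32) = -128)
√(o(568, -116) + q(184, 268)) = √((-4 + (½)*(-116)*568) - 128) = √((-4 - 32944) - 128) = √(-32948 - 128) = √(-33076) = 2*I*√8269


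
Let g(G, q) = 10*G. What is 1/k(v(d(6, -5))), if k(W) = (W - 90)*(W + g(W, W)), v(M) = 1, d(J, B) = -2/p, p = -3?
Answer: -1/979 ≈ -0.0010215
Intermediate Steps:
d(J, B) = ⅔ (d(J, B) = -2/(-3) = -2*(-⅓) = ⅔)
k(W) = 11*W*(-90 + W) (k(W) = (W - 90)*(W + 10*W) = (-90 + W)*(11*W) = 11*W*(-90 + W))
1/k(v(d(6, -5))) = 1/(11*1*(-90 + 1)) = 1/(11*1*(-89)) = 1/(-979) = -1/979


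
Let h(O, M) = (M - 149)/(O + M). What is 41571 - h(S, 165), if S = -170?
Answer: 207871/5 ≈ 41574.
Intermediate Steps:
h(O, M) = (-149 + M)/(M + O)
41571 - h(S, 165) = 41571 - (-149 + 165)/(165 - 170) = 41571 - 16/(-5) = 41571 - (-1)*16/5 = 41571 - 1*(-16/5) = 41571 + 16/5 = 207871/5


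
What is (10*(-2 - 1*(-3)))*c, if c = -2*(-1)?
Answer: 20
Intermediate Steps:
c = 2
(10*(-2 - 1*(-3)))*c = (10*(-2 - 1*(-3)))*2 = (10*(-2 + 3))*2 = (10*1)*2 = 10*2 = 20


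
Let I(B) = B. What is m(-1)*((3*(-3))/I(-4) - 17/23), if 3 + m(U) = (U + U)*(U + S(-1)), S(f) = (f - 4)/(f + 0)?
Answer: -1529/92 ≈ -16.620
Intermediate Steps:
S(f) = (-4 + f)/f
m(U) = -3 + 2*U*(5 + U) (m(U) = -3 + (U + U)*(U + (-4 - 1)/(-1)) = -3 + (2*U)*(U - 1*(-5)) = -3 + (2*U)*(U + 5) = -3 + (2*U)*(5 + U) = -3 + 2*U*(5 + U))
m(-1)*((3*(-3))/I(-4) - 17/23) = (-3 + 2*(-1)**2 + 10*(-1))*((3*(-3))/(-4) - 17/23) = (-3 + 2*1 - 10)*(-9*(-1/4) - 17*1/23) = (-3 + 2 - 10)*(9/4 - 17/23) = -11*139/92 = -1529/92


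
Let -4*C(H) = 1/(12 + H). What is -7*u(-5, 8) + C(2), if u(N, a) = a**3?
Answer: -200705/56 ≈ -3584.0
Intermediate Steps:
C(H) = -1/(4*(12 + H))
-7*u(-5, 8) + C(2) = -7*8**3 - 1/(48 + 4*2) = -7*512 - 1/(48 + 8) = -3584 - 1/56 = -200705/56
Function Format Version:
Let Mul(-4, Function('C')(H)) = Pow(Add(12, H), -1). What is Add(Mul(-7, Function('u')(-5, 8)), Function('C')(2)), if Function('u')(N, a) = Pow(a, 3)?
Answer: Rational(-200705, 56) ≈ -3584.0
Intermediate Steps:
Function('C')(H) = Mul(Rational(-1, 4), Pow(Add(12, H), -1))
Add(Mul(-7, Function('u')(-5, 8)), Function('C')(2)) = Add(Mul(-7, Pow(8, 3)), Mul(-1, Pow(Add(48, Mul(4, 2)), -1))) = Add(Mul(-7, 512), Mul(-1, Pow(Add(48, 8), -1))) = Add(-3584, Mul(-1, Pow(56, -1))) = Add(-3584, Mul(-1, Rational(1, 56))) = Add(-3584, Rational(-1, 56)) = Rational(-200705, 56)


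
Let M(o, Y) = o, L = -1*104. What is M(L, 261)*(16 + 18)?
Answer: -3536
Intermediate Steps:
L = -104
M(L, 261)*(16 + 18) = -104*(16 + 18) = -104*34 = -3536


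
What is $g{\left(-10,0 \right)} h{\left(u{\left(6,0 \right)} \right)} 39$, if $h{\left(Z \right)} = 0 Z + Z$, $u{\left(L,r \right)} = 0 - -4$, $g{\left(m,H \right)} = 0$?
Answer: $0$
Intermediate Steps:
$u{\left(L,r \right)} = 4$ ($u{\left(L,r \right)} = 0 + 4 = 4$)
$h{\left(Z \right)} = Z$ ($h{\left(Z \right)} = 0 + Z = Z$)
$g{\left(-10,0 \right)} h{\left(u{\left(6,0 \right)} \right)} 39 = 0 \cdot 4 \cdot 39 = 0 \cdot 39 = 0$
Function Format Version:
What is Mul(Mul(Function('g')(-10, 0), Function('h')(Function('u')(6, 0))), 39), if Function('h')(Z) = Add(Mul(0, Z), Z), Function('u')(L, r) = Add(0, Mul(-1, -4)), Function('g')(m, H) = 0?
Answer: 0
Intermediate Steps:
Function('u')(L, r) = 4 (Function('u')(L, r) = Add(0, 4) = 4)
Function('h')(Z) = Z (Function('h')(Z) = Add(0, Z) = Z)
Mul(Mul(Function('g')(-10, 0), Function('h')(Function('u')(6, 0))), 39) = Mul(Mul(0, 4), 39) = Mul(0, 39) = 0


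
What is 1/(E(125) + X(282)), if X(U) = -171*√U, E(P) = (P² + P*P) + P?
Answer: 31375/976144663 + 171*√282/976144663 ≈ 3.5084e-5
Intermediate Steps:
E(P) = P + 2*P² (E(P) = (P² + P²) + P = 2*P² + P = P + 2*P²)
1/(E(125) + X(282)) = 1/(125*(1 + 2*125) - 171*√282) = 1/(125*(1 + 250) - 171*√282) = 1/(125*251 - 171*√282) = 1/(31375 - 171*√282)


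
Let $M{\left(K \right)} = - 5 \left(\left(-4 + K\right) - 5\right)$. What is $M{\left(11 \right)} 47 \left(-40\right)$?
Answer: $18800$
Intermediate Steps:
$M{\left(K \right)} = 45 - 5 K$ ($M{\left(K \right)} = - 5 \left(-9 + K\right) = 45 - 5 K$)
$M{\left(11 \right)} 47 \left(-40\right) = \left(45 - 55\right) 47 \left(-40\right) = \left(-10\right) 47 \left(-40\right) = \left(-470\right) \left(-40\right) = 18800$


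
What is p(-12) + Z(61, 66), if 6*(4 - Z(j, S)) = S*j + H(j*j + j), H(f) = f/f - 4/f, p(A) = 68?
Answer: -6798143/11346 ≈ -599.17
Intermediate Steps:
H(f) = 1 - 4/f
Z(j, S) = 4 - S*j/6 - (-4 + j + j**2)/(6*(j + j**2)) (Z(j, S) = 4 - (S*j + (-4 + (j*j + j))/(j*j + j))/6 = 4 - (S*j + (-4 + (j**2 + j))/(j**2 + j))/6 = 4 - (S*j + (-4 + (j + j**2))/(j + j**2))/6 = 4 - (S*j + (-4 + j + j**2)/(j + j**2))/6 = 4 + (-S*j/6 - (-4 + j + j**2)/(6*(j + j**2))) = 4 - S*j/6 - (-4 + j + j**2)/(6*(j + j**2)))
p(-12) + Z(61, 66) = 68 + (1/6)*(4 - 1*61*(1 + 61) + 61*(1 + 61)*(24 - 1*66*61))/(61*(1 + 61)) = 68 + (1/6)*(1/61)*(4 - 1*61*62 + 61*62*(24 - 4026))/62 = 68 + (1/6)*(1/61)*(1/62)*(4 - 3782 + 61*62*(-4002)) = 68 + (1/6)*(1/61)*(1/62)*(4 - 3782 - 15135564) = 68 + (1/6)*(1/61)*(1/62)*(-15139342) = 68 - 7569671/11346 = -6798143/11346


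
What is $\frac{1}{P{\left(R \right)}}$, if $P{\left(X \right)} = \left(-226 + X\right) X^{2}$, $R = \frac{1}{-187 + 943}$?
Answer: $- \frac{432081216}{170855} \approx -2528.9$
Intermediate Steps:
$R = \frac{1}{756} \approx 0.0013228$
$P{\left(X \right)} = X^{2} \left(-226 + X\right)$
$\frac{1}{P{\left(R \right)}} = \frac{1}{\left(\frac{1}{756}\right)^{2} \left(-226 + \frac{1}{756}\right)} = \frac{1}{\frac{1}{571536} \left(- \frac{170855}{756}\right)} = \frac{1}{- \frac{170855}{432081216}} = - \frac{432081216}{170855}$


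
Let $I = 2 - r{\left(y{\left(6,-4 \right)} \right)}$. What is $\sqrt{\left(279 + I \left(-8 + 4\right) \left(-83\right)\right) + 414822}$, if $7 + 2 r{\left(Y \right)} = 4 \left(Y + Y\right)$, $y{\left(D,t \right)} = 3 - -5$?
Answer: $\sqrt{406303} \approx 637.42$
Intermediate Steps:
$y{\left(D,t \right)} = 8$ ($y{\left(D,t \right)} = 3 + 5 = 8$)
$r{\left(Y \right)} = - \frac{7}{2} + 4 Y$ ($r{\left(Y \right)} = - \frac{7}{2} + \frac{4 \left(Y + Y\right)}{2} = - \frac{7}{2} + \frac{4 \cdot 2 Y}{2} = - \frac{7}{2} + \frac{8 Y}{2} = - \frac{7}{2} + 4 Y$)
$I = - \frac{53}{2}$ ($I = 2 - \left(- \frac{7}{2} + 4 \cdot 8\right) = 2 - \left(- \frac{7}{2} + 32\right) = 2 - \frac{57}{2} = - \frac{53}{2} \approx -26.5$)
$\sqrt{\left(279 + I \left(-8 + 4\right) \left(-83\right)\right) + 414822} = \sqrt{\left(279 + - \frac{53 \left(-8 + 4\right)}{2} \left(-83\right)\right) + 414822} = \sqrt{\left(279 + \left(- \frac{53}{2}\right) \left(-4\right) \left(-83\right)\right) + 414822} = \sqrt{\left(279 + 106 \left(-83\right)\right) + 414822} = \sqrt{\left(279 - 8798\right) + 414822} = \sqrt{-8519 + 414822} = \sqrt{406303}$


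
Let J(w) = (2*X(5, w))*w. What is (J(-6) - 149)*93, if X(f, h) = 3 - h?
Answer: -23901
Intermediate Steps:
J(w) = w*(6 - 2*w) (J(w) = (2*(3 - w))*w = (6 - 2*w)*w = w*(6 - 2*w))
(J(-6) - 149)*93 = (2*(-6)*(3 - 1*(-6)) - 149)*93 = (2*(-6)*(3 + 6) - 149)*93 = (2*(-6)*9 - 149)*93 = (-108 - 149)*93 = -257*93 = -23901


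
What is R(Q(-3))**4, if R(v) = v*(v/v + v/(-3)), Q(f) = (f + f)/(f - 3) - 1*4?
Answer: 1296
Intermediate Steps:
Q(f) = -4 + 2*f/(-3 + f) (Q(f) = (2*f)/(-3 + f) - 4 = 2*f/(-3 + f) - 4 = -4 + 2*f/(-3 + f))
R(v) = v*(1 - v/3) (R(v) = v*(1 + v*(-1/3)) = v*(1 - v/3))
R(Q(-3))**4 = ((2*(6 - 1*(-3))/(-3 - 3))*(3 - 2*(6 - 1*(-3))/(-3 - 3))/3)**4 = ((2*(6 + 3)/(-6))*(3 - 2*(6 + 3)/(-6))/3)**4 = ((2*(-1/6)*9)*(3 - 2*(-1)*9/6)/3)**4 = ((1/3)*(-3)*(3 - 1*(-3)))**4 = ((1/3)*(-3)*(3 + 3))**4 = ((1/3)*(-3)*6)**4 = (-6)**4 = 1296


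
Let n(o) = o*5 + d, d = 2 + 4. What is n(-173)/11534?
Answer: -859/11534 ≈ -0.074475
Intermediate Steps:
d = 6
n(o) = 6 + 5*o (n(o) = o*5 + 6 = 5*o + 6 = 6 + 5*o)
n(-173)/11534 = (6 + 5*(-173))/11534 = (6 - 865)*(1/11534) = -859*1/11534 = -859/11534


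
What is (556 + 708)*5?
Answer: 6320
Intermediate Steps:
(556 + 708)*5 = 1264*5 = 6320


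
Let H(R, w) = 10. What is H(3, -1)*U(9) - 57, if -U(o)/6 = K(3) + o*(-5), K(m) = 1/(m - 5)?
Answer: 2673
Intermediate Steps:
K(m) = 1/(-5 + m)
U(o) = 3 + 30*o (U(o) = -6*(1/(-5 + 3) + o*(-5)) = -6*(1/(-2) - 5*o) = -6*(-1/2 - 5*o) = 3 + 30*o)
H(3, -1)*U(9) - 57 = 10*(3 + 30*9) - 57 = 10*(3 + 270) - 57 = 10*273 - 57 = 2730 - 57 = 2673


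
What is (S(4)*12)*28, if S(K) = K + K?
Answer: 2688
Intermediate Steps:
S(K) = 2*K
(S(4)*12)*28 = ((2*4)*12)*28 = (8*12)*28 = 96*28 = 2688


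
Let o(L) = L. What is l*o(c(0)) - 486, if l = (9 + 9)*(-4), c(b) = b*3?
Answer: -486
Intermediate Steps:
c(b) = 3*b
l = -72 (l = 18*(-4) = -72)
l*o(c(0)) - 486 = -216*0 - 486 = -72*0 - 486 = 0 - 486 = -486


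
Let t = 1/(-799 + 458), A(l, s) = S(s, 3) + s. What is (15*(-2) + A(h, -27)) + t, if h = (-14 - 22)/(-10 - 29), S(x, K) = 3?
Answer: -18415/341 ≈ -54.003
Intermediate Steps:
h = 12/13 (h = -36/(-39) = -36*(-1/39) = 12/13 ≈ 0.92308)
A(l, s) = 3 + s
t = -1/341 (t = 1/(-341) = -1/341 ≈ -0.0029326)
(15*(-2) + A(h, -27)) + t = (15*(-2) + (3 - 27)) - 1/341 = (-30 - 24) - 1/341 = -54 - 1/341 = -18415/341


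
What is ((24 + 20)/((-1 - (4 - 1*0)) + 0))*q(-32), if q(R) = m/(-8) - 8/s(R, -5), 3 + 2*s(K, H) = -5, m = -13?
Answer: -319/10 ≈ -31.900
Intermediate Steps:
s(K, H) = -4 (s(K, H) = -3/2 + (½)*(-5) = -3/2 - 5/2 = -4)
q(R) = 29/8 (q(R) = -13/(-8) - 8/(-4) = -13*(-⅛) - 8*(-¼) = 13/8 + 2 = 29/8)
((24 + 20)/((-1 - (4 - 1*0)) + 0))*q(-32) = ((24 + 20)/((-1 - (4 - 1*0)) + 0))*(29/8) = (44/((-1 - (4 + 0)) + 0))*(29/8) = (44/((-1 - 1*4) + 0))*(29/8) = (44/((-1 - 4) + 0))*(29/8) = (44/(-5 + 0))*(29/8) = (44/(-5))*(29/8) = (44*(-⅕))*(29/8) = -44/5*29/8 = -319/10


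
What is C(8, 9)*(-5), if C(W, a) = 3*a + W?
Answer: -175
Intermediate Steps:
C(W, a) = W + 3*a
C(8, 9)*(-5) = (8 + 3*9)*(-5) = (8 + 27)*(-5) = 35*(-5) = -175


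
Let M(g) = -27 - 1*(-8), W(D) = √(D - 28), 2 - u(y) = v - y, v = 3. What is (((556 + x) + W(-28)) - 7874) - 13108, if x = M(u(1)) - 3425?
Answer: -23870 + 2*I*√14 ≈ -23870.0 + 7.4833*I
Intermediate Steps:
u(y) = -1 + y (u(y) = 2 - (3 - y) = 2 + (-3 + y) = -1 + y)
W(D) = √(-28 + D)
M(g) = -19 (M(g) = -27 + 8 = -19)
x = -3444 (x = -19 - 3425 = -3444)
(((556 + x) + W(-28)) - 7874) - 13108 = (((556 - 3444) + √(-28 - 28)) - 7874) - 13108 = ((-2888 + √(-56)) - 7874) - 13108 = ((-2888 + 2*I*√14) - 7874) - 13108 = (-10762 + 2*I*√14) - 13108 = -23870 + 2*I*√14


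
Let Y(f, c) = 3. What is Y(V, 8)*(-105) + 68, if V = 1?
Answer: -247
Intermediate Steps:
Y(V, 8)*(-105) + 68 = 3*(-105) + 68 = -315 + 68 = -247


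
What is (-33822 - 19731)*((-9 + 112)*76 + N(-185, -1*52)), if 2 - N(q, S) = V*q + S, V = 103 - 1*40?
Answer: -1046264961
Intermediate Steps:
V = 63 (V = 103 - 40 = 63)
N(q, S) = 2 - S - 63*q (N(q, S) = 2 - (63*q + S) = 2 - (S + 63*q) = 2 + (-S - 63*q) = 2 - S - 63*q)
(-33822 - 19731)*((-9 + 112)*76 + N(-185, -1*52)) = (-33822 - 19731)*((-9 + 112)*76 + (2 - (-1)*52 - 63*(-185))) = -53553*(103*76 + (2 - 1*(-52) + 11655)) = -53553*(7828 + (2 + 52 + 11655)) = -53553*(7828 + 11709) = -53553*19537 = -1046264961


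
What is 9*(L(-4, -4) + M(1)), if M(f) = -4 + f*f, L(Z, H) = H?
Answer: -63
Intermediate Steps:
M(f) = -4 + f²
9*(L(-4, -4) + M(1)) = 9*(-4 + (-4 + 1²)) = 9*(-4 + (-4 + 1)) = 9*(-4 - 3) = 9*(-7) = -63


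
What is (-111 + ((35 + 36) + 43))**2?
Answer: 9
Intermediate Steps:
(-111 + ((35 + 36) + 43))**2 = (-111 + (71 + 43))**2 = (-111 + 114)**2 = 3**2 = 9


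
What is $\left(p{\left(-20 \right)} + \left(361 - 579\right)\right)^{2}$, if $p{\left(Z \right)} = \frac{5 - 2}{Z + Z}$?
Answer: $\frac{76090729}{1600} \approx 47557.0$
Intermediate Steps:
$p{\left(Z \right)} = \frac{3}{2 Z}$
$\left(p{\left(-20 \right)} + \left(361 - 579\right)\right)^{2} = \left(\frac{3}{2 \left(-20\right)} + \left(361 - 579\right)\right)^{2} = \left(\frac{3}{2} \left(- \frac{1}{20}\right) - 218\right)^{2} = \left(- \frac{3}{40} - 218\right)^{2} = \left(- \frac{8723}{40}\right)^{2} = \frac{76090729}{1600}$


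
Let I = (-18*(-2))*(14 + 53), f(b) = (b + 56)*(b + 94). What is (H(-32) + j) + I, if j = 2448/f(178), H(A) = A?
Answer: 61881/26 ≈ 2380.0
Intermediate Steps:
f(b) = (56 + b)*(94 + b)
I = 2412 (I = 36*67 = 2412)
j = 1/26 (j = 2448/(5264 + 178² + 150*178) = 2448/(5264 + 31684 + 26700) = 2448/63648 = 2448*(1/63648) = 1/26 ≈ 0.038462)
(H(-32) + j) + I = (-32 + 1/26) + 2412 = -831/26 + 2412 = 61881/26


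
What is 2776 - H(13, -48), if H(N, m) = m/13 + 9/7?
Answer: 252835/91 ≈ 2778.4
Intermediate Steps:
H(N, m) = 9/7 + m/13 (H(N, m) = m*(1/13) + 9*(⅐) = m/13 + 9/7 = 9/7 + m/13)
2776 - H(13, -48) = 2776 - (9/7 + (1/13)*(-48)) = 2776 - (9/7 - 48/13) = 2776 - 1*(-219/91) = 2776 + 219/91 = 252835/91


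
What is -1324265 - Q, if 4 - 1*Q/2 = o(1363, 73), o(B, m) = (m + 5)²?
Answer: -1312105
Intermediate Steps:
o(B, m) = (5 + m)²
Q = -12160 (Q = 8 - 2*(5 + 73)² = 8 - 2*78² = 8 - 2*6084 = 8 - 12168 = -12160)
-1324265 - Q = -1324265 - 1*(-12160) = -1324265 + 12160 = -1312105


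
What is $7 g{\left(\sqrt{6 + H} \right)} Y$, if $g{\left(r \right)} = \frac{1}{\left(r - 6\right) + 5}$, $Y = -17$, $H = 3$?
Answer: $- \frac{119}{2} \approx -59.5$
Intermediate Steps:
$g{\left(r \right)} = \frac{1}{-1 + r}$ ($g{\left(r \right)} = \frac{1}{\left(-6 + r\right) + 5} = \frac{1}{-1 + r}$)
$7 g{\left(\sqrt{6 + H} \right)} Y = \frac{7}{-1 + \sqrt{6 + 3}} \left(-17\right) = \frac{7}{-1 + \sqrt{9}} \left(-17\right) = \frac{7}{-1 + 3} \left(-17\right) = \frac{7}{2} \left(-17\right) = - \frac{119}{2}$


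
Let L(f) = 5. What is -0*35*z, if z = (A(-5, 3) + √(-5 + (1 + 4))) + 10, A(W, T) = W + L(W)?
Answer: 0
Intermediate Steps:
A(W, T) = 5 + W (A(W, T) = W + 5 = 5 + W)
z = 10 (z = ((5 - 5) + √(-5 + (1 + 4))) + 10 = (0 + √(-5 + 5)) + 10 = (0 + √0) + 10 = (0 + 0) + 10 = 0 + 10 = 10)
-0*35*z = -0*35*10 = -0*10 = -1*0 = 0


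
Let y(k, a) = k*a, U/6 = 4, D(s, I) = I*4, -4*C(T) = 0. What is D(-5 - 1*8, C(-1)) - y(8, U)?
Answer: -192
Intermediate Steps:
C(T) = 0 (C(T) = -¼*0 = 0)
D(s, I) = 4*I
U = 24 (U = 6*4 = 24)
y(k, a) = a*k
D(-5 - 1*8, C(-1)) - y(8, U) = 4*0 - 24*8 = 0 - 1*192 = 0 - 192 = -192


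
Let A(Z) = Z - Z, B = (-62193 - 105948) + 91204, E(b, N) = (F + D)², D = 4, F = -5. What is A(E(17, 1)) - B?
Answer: 76937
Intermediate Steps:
E(b, N) = 1 (E(b, N) = (-5 + 4)² = (-1)² = 1)
B = -76937 (B = -168141 + 91204 = -76937)
A(Z) = 0
A(E(17, 1)) - B = 0 - 1*(-76937) = 0 + 76937 = 76937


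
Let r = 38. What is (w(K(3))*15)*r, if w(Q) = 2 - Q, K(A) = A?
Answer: -570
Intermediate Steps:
(w(K(3))*15)*r = ((2 - 1*3)*15)*38 = ((2 - 3)*15)*38 = -1*15*38 = -15*38 = -570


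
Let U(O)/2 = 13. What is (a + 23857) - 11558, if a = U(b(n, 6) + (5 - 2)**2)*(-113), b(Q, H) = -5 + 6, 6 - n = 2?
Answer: 9361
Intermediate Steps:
n = 4 (n = 6 - 1*2 = 6 - 2 = 4)
b(Q, H) = 1
U(O) = 26 (U(O) = 2*13 = 26)
a = -2938 (a = 26*(-113) = -2938)
(a + 23857) - 11558 = (-2938 + 23857) - 11558 = 20919 - 11558 = 9361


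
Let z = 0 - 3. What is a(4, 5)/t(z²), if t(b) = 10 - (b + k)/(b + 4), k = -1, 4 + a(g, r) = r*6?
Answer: 169/61 ≈ 2.7705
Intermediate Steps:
a(g, r) = -4 + 6*r (a(g, r) = -4 + r*6 = -4 + 6*r)
z = -3
t(b) = 10 - (-1 + b)/(4 + b) (t(b) = 10 - (b - 1)/(b + 4) = 10 - (-1 + b)/(4 + b))
a(4, 5)/t(z²) = (-4 + 6*5)/(((41 + 9*(-3)²)/(4 + (-3)²))) = (-4 + 30)/(((41 + 9*9)/(4 + 9))) = 26/((41 + 81)/13) = 26/((1/13)*122) = 26/(122/13) = (13/122)*26 = 169/61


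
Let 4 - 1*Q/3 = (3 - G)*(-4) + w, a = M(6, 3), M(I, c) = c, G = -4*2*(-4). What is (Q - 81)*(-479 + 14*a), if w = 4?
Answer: 187473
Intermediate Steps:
G = 32 (G = -8*(-4) = 32)
a = 3
Q = -348 (Q = 12 - 3*((3 - 1*32)*(-4) + 4) = 12 - 3*((3 - 32)*(-4) + 4) = 12 - 3*(-29*(-4) + 4) = 12 - 3*(116 + 4) = 12 - 3*120 = 12 - 360 = -348)
(Q - 81)*(-479 + 14*a) = (-348 - 81)*(-479 + 14*3) = -429*(-479 + 42) = -429*(-437) = 187473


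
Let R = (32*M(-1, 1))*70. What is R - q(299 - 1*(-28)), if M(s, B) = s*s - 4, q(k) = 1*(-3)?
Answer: -6717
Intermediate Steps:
q(k) = -3
M(s, B) = -4 + s² (M(s, B) = s² - 4 = -4 + s²)
R = -6720 (R = (32*(-4 + (-1)²))*70 = (32*(-4 + 1))*70 = (32*(-3))*70 = -96*70 = -6720)
R - q(299 - 1*(-28)) = -6720 - 1*(-3) = -6720 + 3 = -6717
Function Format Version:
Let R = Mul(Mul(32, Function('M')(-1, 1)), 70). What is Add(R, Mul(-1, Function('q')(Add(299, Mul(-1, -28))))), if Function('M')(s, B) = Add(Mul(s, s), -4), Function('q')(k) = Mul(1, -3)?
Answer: -6717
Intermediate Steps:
Function('q')(k) = -3
Function('M')(s, B) = Add(-4, Pow(s, 2)) (Function('M')(s, B) = Add(Pow(s, 2), -4) = Add(-4, Pow(s, 2)))
R = -6720 (R = Mul(Mul(32, Add(-4, Pow(-1, 2))), 70) = Mul(Mul(32, Add(-4, 1)), 70) = Mul(Mul(32, -3), 70) = Mul(-96, 70) = -6720)
Add(R, Mul(-1, Function('q')(Add(299, Mul(-1, -28))))) = Add(-6720, Mul(-1, -3)) = Add(-6720, 3) = -6717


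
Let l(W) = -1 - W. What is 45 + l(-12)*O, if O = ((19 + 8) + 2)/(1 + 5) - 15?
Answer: -401/6 ≈ -66.833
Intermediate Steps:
O = -61/6 (O = (27 + 2)/6 - 15 = 29*(⅙) - 15 = 29/6 - 15 = -61/6 ≈ -10.167)
45 + l(-12)*O = 45 + (-1 - 1*(-12))*(-61/6) = 45 + (-1 + 12)*(-61/6) = 45 + 11*(-61/6) = 45 - 671/6 = -401/6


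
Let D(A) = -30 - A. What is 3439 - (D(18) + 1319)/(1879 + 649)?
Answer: 8692521/2528 ≈ 3438.5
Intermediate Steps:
3439 - (D(18) + 1319)/(1879 + 649) = 3439 - ((-30 - 1*18) + 1319)/(1879 + 649) = 3439 - ((-30 - 18) + 1319)/2528 = 3439 - (-48 + 1319)/2528 = 3439 - 1271/2528 = 8692521/2528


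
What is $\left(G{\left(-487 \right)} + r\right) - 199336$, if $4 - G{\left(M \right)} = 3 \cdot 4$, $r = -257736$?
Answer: $-457080$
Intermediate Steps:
$G{\left(M \right)} = -8$ ($G{\left(M \right)} = 4 - 3 \cdot 4 = 4 - 12 = -8$)
$\left(G{\left(-487 \right)} + r\right) - 199336 = \left(-8 - 257736\right) - 199336 = -257744 - 199336 = -457080$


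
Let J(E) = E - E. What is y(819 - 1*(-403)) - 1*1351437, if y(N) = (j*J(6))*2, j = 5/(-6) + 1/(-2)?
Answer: -1351437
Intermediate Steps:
J(E) = 0
j = -4/3 (j = 5*(-⅙) + 1*(-½) = -⅚ - ½ = -4/3 ≈ -1.3333)
y(N) = 0 (y(N) = -4/3*0*2 = 0*2 = 0)
y(819 - 1*(-403)) - 1*1351437 = 0 - 1*1351437 = 0 - 1351437 = -1351437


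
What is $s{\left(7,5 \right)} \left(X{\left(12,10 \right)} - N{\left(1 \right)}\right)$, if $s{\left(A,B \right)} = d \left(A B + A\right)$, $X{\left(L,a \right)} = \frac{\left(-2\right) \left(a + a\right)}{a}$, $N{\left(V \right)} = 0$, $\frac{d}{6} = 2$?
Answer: $-2016$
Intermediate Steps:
$d = 12$ ($d = 6 \cdot 2 = 12$)
$X{\left(L,a \right)} = -4$ ($X{\left(L,a \right)} = \frac{\left(-2\right) 2 a}{a} = \frac{\left(-4\right) a}{a} = -4$)
$s{\left(A,B \right)} = 12 A + 12 A B$ ($s{\left(A,B \right)} = 12 \left(A B + A\right) = 12 \left(A + A B\right) = 12 A + 12 A B$)
$s{\left(7,5 \right)} \left(X{\left(12,10 \right)} - N{\left(1 \right)}\right) = 12 \cdot 7 \left(1 + 5\right) \left(-4 - 0\right) = 12 \cdot 7 \cdot 6 \left(-4 + 0\right) = 504 \left(-4\right) = -2016$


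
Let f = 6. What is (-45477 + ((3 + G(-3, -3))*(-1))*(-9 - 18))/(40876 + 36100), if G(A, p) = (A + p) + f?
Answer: -11349/19244 ≈ -0.58974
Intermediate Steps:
G(A, p) = 6 + A + p (G(A, p) = (A + p) + 6 = 6 + A + p)
(-45477 + ((3 + G(-3, -3))*(-1))*(-9 - 18))/(40876 + 36100) = (-45477 + ((3 + (6 - 3 - 3))*(-1))*(-9 - 18))/(40876 + 36100) = (-45477 + ((3 + 0)*(-1))*(-27))/76976 = (-45477 + (3*(-1))*(-27))*(1/76976) = (-45477 - 3*(-27))*(1/76976) = (-45477 + 81)*(1/76976) = -45396*1/76976 = -11349/19244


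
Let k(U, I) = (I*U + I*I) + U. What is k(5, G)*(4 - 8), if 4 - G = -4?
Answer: -436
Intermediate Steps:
G = 8 (G = 4 - 1*(-4) = 4 + 4 = 8)
k(U, I) = U + I**2 + I*U (k(U, I) = (I*U + I**2) + U = (I**2 + I*U) + U = U + I**2 + I*U)
k(5, G)*(4 - 8) = (5 + 8**2 + 8*5)*(4 - 8) = (5 + 64 + 40)*(-4) = 109*(-4) = -436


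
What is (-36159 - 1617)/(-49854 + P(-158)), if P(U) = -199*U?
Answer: 9444/4603 ≈ 2.0517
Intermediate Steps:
(-36159 - 1617)/(-49854 + P(-158)) = (-36159 - 1617)/(-49854 - 199*(-158)) = -37776/(-49854 + 31442) = -37776/(-18412) = -37776*(-1/18412) = 9444/4603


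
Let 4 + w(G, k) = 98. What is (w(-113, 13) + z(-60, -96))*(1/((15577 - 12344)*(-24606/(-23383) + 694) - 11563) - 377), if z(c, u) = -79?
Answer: -59121506488836/10454731487 ≈ -5655.0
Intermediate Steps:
w(G, k) = 94 (w(G, k) = -4 + 98 = 94)
(w(-113, 13) + z(-60, -96))*(1/((15577 - 12344)*(-24606/(-23383) + 694) - 11563) - 377) = (94 - 79)*(1/((15577 - 12344)*(-24606/(-23383) + 694) - 11563) - 377) = 15*(1/(3233*(-24606*(-1/23383) + 694) - 11563) - 377) = 15*(1/(3233*(24606/23383 + 694) - 11563) - 377) = 15*(1/(3233*(16252408/23383) - 11563) - 377) = 15*(1/(52544035064/23383 - 11563) - 377) = 15*(1/(52273657435/23383) - 377) = 15*(23383/52273657435 - 377) = 15*(-19707168829612/52273657435) = -59121506488836/10454731487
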